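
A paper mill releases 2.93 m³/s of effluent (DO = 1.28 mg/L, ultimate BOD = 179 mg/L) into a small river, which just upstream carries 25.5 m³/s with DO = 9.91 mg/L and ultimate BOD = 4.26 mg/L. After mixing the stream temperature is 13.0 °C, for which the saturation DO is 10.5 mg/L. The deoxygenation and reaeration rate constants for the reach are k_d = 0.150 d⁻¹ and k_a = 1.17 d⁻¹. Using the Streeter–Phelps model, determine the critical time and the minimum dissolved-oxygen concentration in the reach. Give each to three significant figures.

t_c ≈ 1.42 d; minimum DO ≈ 8.19 mg/L

Mixed DO = (25.5×9.91 + 2.93×1.28)/(25.5+2.93) = 256.5/28.43 = 9.021 mg/L.
Mixed L₀ = (25.5×4.26 + 2.93×179)/(28.43) = 633.1/28.43 = 22.27 mg/L.
Initial deficit D₀ = C_s − DO₀ = 10.5 − 9.021 = 1.479 mg/L.
t_c = (1/1.020) ln[(1.17/0.150)(1 − 1.479×1.020/(0.150×22.27))] = 0.9804 × ln(4.276) = 1.425 d.
D_c = (0.150/1.17) × 22.27 × e^(−0.150×1.425) = 0.1282 × 22.27 × 0.8076 = 2.306 mg/L.
Minimum DO = 10.5 − 2.306 = 8.194 mg/L.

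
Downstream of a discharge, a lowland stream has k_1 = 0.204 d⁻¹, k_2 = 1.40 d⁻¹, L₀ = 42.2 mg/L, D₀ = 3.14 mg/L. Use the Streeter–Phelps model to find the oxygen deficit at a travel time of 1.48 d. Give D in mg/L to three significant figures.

D ≈ 4.81 mg/L

k_1 L₀/(k_2−k_1) = 0.204×42.2/(1.40−0.204) = 8.609/1.196 = 7.198 mg/L.
e^(−k_1 t) = e^(−0.204×1.480) = 0.7394; e^(−k_2 t) = e^(−1.40×1.480) = 0.1259.
D = 7.198 × (0.7394 − 0.1259) + 3.14 × 0.1259 = 4.416 + 0.3954 = 4.811 mg/L.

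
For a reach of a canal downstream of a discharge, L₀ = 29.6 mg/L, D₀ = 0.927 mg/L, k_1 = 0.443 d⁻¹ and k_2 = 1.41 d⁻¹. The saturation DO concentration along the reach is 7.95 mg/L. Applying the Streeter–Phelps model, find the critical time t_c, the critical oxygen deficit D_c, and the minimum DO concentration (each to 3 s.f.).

t_c ≈ 1.12 d; D_c ≈ 5.65 mg/L; min DO ≈ 2.30 mg/L

With k_2/k_1 = 3.183 and 1 − D₀(k_2−k_1)/(k_1 L₀) = 0.9316,
t_c = ln(3.183 × 0.9316) / (1.41 − 0.443) = ln(2.965) / 0.9670 = 1.087/0.9670 = 1.124 d.
D_c = (k_1/k_2) L₀ e^(−k_1 t_c) = (0.443/1.41) × 29.6 × e^(−0.443×1.124) = 0.3142 × 29.6 × 0.6078 = 5.652 mg/L.
Minimum DO = C_s − D_c = 7.95 − 5.652 = 2.298 mg/L.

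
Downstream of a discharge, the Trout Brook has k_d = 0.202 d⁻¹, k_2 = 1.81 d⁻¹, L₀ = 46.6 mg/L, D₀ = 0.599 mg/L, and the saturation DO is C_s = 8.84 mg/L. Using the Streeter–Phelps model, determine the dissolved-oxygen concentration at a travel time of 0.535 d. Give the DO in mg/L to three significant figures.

DO ≈ 5.58 mg/L

k_d L₀/(k_2−k_d) = 0.202×46.6/(1.81−0.202) = 9.413/1.608 = 5.854 mg/L.
e^(−k_d t) = e^(−0.202×0.5350) = 0.8976; e^(−k_2 t) = e^(−1.81×0.5350) = 0.3797.
D = 5.854 × (0.8976 − 0.3797) + 0.599 × 0.3797 = 3.032 + 0.2274 = 3.259 mg/L.
DO = C_s − D = 8.84 − 3.259 = 5.581 mg/L.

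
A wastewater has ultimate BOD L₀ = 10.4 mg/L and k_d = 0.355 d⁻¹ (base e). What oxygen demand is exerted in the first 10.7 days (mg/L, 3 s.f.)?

y_t = L₀(1 − e^(−k_d t)) = 10.4 × (1 − e^(−0.355×10.7))
= 10.4 × (1 − 0.02240) = 10.4 × 0.9776 = 10.17 mg/L.

y ≈ 10.2 mg/L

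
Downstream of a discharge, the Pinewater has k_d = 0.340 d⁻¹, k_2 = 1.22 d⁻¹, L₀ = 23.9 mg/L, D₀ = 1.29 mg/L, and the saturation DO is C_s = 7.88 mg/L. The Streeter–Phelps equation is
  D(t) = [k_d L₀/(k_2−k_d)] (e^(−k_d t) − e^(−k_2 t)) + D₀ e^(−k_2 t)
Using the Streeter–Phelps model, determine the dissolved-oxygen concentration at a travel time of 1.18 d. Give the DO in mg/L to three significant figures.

DO ≈ 3.58 mg/L

k_d L₀/(k_2−k_d) = 0.340×23.9/(1.22−0.340) = 8.126/0.8800 = 9.234 mg/L.
e^(−k_d t) = e^(−0.340×1.180) = 0.6695; e^(−k_2 t) = e^(−1.22×1.180) = 0.2370.
D = 9.234 × (0.6695 − 0.2370) + 1.29 × 0.2370 = 3.994 + 0.3058 = 4.299 mg/L.
DO = C_s − D = 7.88 − 4.299 = 3.581 mg/L.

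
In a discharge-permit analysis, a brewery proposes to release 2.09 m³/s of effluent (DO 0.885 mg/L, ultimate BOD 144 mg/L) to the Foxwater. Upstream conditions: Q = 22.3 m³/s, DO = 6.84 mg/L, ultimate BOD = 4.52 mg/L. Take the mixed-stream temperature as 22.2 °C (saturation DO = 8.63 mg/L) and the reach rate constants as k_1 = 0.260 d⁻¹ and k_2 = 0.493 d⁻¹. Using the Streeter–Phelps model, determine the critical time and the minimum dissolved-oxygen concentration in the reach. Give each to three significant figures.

t_c ≈ 2.17 d; minimum DO ≈ 3.69 mg/L

Mixed DO = (22.3×6.84 + 2.09×0.885)/(22.3+2.09) = 154.4/24.39 = 6.330 mg/L.
Mixed L₀ = (22.3×4.52 + 2.09×144)/(24.39) = 401.8/24.39 = 16.47 mg/L.
Initial deficit D₀ = C_s − DO₀ = 8.63 − 6.330 = 2.300 mg/L.
t_c = (1/0.2330) ln[(0.493/0.260)(1 − 2.300×0.2330/(0.260×16.47))] = 4.292 × ln(1.659) = 2.172 d.
D_c = (0.260/0.493) × 16.47 × e^(−0.260×2.172) = 0.5274 × 16.47 × 0.5685 = 4.939 mg/L.
Minimum DO = 8.63 − 4.939 = 3.691 mg/L.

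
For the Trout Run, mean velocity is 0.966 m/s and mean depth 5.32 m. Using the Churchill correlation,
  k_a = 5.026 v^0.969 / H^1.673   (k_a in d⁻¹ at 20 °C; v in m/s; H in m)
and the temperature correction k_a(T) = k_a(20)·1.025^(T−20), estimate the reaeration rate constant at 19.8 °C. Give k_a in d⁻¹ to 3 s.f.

k_a(20) = 5.026 × 0.966^0.969 / 5.32^1.673 = 5.026 × 0.9670 / 16.39 = 0.2966 d⁻¹.
k_a(19.8) = 0.2966 × 1.025^(19.8−20) = 0.2966 × 0.9951 = 0.2952 d⁻¹.

k_a ≈ 0.295 d⁻¹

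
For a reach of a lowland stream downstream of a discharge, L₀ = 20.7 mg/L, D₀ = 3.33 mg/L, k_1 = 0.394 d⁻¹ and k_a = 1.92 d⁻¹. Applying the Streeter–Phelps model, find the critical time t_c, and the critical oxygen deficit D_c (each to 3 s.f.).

t_c ≈ 0.398 d; D_c ≈ 3.63 mg/L

t_c = [1/(k_a−k_1)] ln[(k_a/k_1)(1 − D₀(k_a−k_1)/(k_1 L₀))]
= [1/(1.92−0.394)] ln[(1.92/0.394)(1 − 3.33×1.526/(0.394×20.7))]
= (1/1.526) ln[4.873 × 0.3769] = 0.6553 × ln(1.837) = 0.6553 × 0.6081 = 0.3985 d.
L(t_c) = L₀ e^(−k_1 t_c) = 20.7 × 0.8547 = 17.69 mg/L, and at the critical point k_a D_c = k_1 L, so D_c = (0.394/1.92) × 17.69 = 3.631 mg/L.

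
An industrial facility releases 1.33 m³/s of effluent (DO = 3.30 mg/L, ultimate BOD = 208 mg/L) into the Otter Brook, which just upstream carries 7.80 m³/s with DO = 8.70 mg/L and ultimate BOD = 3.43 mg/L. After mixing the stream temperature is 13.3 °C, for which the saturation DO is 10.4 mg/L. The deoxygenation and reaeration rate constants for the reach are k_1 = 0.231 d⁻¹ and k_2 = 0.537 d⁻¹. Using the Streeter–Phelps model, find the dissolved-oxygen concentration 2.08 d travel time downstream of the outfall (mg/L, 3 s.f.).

Mixed DO = (7.80×8.70 + 1.33×3.30)/(7.80+1.33) = 72.25/9.130 = 7.913 mg/L.
Mixed L₀ = (7.80×3.43 + 1.33×208)/(9.130) = 303.4/9.130 = 33.23 mg/L.
Initial deficit D₀ = C_s − DO₀ = 10.4 − 7.913 = 2.487 mg/L.
D(2.08) = [0.231×33.23/(0.537−0.231)](e^(−0.231×2.08) − e^(−0.537×2.08)) + 2.487 e^(−0.537×2.08)
= 25.09 × (0.6185 − 0.3273) + 2.487 × 0.3273 = 8.119 mg/L.
DO = 10.4 − 8.119 = 2.281 mg/L.

DO ≈ 2.28 mg/L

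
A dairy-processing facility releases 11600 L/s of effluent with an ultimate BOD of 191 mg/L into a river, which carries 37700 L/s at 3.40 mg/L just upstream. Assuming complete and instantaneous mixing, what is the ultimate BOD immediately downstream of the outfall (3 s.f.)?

Flow-weighted mixing: C = (Q_r C_r + Q_w C_w)/(Q_r + Q_w)
= (37700×3.40 + 11600×191)/(37700 + 11600) = 2.344×10^6/49300 = 47.54 mg/L.

47.5 mg/L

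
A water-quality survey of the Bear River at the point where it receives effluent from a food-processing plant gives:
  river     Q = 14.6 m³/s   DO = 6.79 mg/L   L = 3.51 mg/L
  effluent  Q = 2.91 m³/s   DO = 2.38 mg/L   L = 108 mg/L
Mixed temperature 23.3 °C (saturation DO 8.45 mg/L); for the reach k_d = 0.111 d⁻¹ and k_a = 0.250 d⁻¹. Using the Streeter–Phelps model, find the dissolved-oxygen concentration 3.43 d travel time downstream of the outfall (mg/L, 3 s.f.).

DO ≈ 3.11 mg/L

Mixed DO = (14.6×6.79 + 2.91×2.38)/(14.6+2.91) = 106.1/17.51 = 6.057 mg/L.
Mixed L₀ = (14.6×3.51 + 2.91×108)/(17.51) = 365.5/17.51 = 20.88 mg/L.
Initial deficit D₀ = C_s − DO₀ = 8.45 − 6.057 = 2.393 mg/L.
D(3.43) = [0.111×20.88/(0.250−0.111)](e^(−0.111×3.43) − e^(−0.250×3.43)) + 2.393 e^(−0.250×3.43)
= 16.67 × (0.6834 − 0.4242) + 2.393 × 0.4242 = 5.335 mg/L.
DO = 8.45 − 5.335 = 3.115 mg/L.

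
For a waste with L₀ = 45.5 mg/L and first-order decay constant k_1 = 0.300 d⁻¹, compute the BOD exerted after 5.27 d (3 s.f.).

y ≈ 36.1 mg/L

y_t = L₀(1 − e^(−k_1 t)) = 45.5 × (1 − e^(−0.300×5.27))
= 45.5 × (1 − 0.2058) = 45.5 × 0.7942 = 36.14 mg/L.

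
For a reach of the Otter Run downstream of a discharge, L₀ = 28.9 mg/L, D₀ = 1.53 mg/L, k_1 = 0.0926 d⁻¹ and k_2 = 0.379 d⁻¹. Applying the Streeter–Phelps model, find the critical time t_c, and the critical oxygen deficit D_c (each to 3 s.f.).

At the critical point dD/dt = 0, so k_1 L₀ e^(−k_1 t) = k_2 D. Substituting D(t) from the Streeter–Phelps equation and solving for t gives
t_c = ln[(k_2/k_1)(1 − D₀(k_2−k_1)/(k_1 L₀))] / (k_2−k_1).
Here k_2−k_1 = 0.2864 d⁻¹ and 1 − D₀(k_2−k_1)/(k_1 L₀) = 1 − 1.53×0.2864/(0.0926×28.9) = 0.8363, so
t_c = ln(4.093 × 0.8363) / 0.2864 = 1.230 / 0.2864 = 4.296 d.
D_c = (k_1/k_2) L₀ e^(−k_1 t_c) = (0.0926/0.379) × 28.9 × e^(−0.0926×4.296) = 0.2443 × 28.9 × 0.6718 = 4.743 mg/L.

t_c ≈ 4.30 d; D_c ≈ 4.74 mg/L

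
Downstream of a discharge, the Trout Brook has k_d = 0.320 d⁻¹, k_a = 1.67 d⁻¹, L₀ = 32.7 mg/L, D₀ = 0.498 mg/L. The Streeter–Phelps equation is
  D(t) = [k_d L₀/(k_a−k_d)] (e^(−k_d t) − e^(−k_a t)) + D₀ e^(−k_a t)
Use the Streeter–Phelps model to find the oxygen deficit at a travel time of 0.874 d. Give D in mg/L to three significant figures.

D ≈ 4.17 mg/L

k_d L₀/(k_a−k_d) = 0.320×32.7/(1.67−0.320) = 10.46/1.350 = 7.751 mg/L.
e^(−k_d t) = e^(−0.320×0.8740) = 0.7560; e^(−k_a t) = e^(−1.67×0.8740) = 0.2323.
D = 7.751 × (0.7560 − 0.2323) + 0.498 × 0.2323 = 4.059 + 0.1157 = 4.175 mg/L.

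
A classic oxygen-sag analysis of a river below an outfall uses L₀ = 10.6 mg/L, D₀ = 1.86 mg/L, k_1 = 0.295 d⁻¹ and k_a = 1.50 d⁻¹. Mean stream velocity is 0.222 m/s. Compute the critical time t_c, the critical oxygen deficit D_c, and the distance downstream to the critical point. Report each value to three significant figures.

t_c ≈ 0.303 d; D_c ≈ 1.91 mg/L; x_c ≈ 5.81 km

With k_a/k_1 = 5.085 and 1 − D₀(k_a−k_1)/(k_1 L₀) = 0.2832,
t_c = ln(5.085 × 0.2832) / (1.50 − 0.295) = ln(1.440) / 1.205 = 0.3648/1.205 = 0.3027 d.
L(t_c) = L₀ e^(−k_1 t_c) = 10.6 × 0.9146 = 9.694 mg/L, and at the critical point k_a D_c = k_1 L, so D_c = (0.295/1.50) × 9.694 = 1.907 mg/L.
x_c = v t_c = 0.222 m/s × 0.3027 d × 86400 s/d = 5807 m ≈ 5.81 km.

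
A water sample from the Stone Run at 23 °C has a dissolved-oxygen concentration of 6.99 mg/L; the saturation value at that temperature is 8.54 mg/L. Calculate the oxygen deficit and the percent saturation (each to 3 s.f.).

D = C_s − C = 8.54 − 6.99 = 1.55 mg/L.
% saturation = 6.99/8.54 × 100 = 81.9 %.

D ≈ 1.55 mg/L; 81.9 % saturation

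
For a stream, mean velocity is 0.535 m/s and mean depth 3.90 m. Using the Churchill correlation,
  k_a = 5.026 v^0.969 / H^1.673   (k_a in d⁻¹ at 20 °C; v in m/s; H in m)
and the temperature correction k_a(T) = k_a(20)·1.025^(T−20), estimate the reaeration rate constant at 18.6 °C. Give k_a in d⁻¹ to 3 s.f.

k_a(20) = 5.026 × 0.535^0.969 / 3.90^1.673 = 5.026 × 0.5455 / 9.747 = 0.2813 d⁻¹.
k_a(18.6) = 0.2813 × 1.025^(18.6−20) = 0.2813 × 0.9660 = 0.2717 d⁻¹.

k_a ≈ 0.272 d⁻¹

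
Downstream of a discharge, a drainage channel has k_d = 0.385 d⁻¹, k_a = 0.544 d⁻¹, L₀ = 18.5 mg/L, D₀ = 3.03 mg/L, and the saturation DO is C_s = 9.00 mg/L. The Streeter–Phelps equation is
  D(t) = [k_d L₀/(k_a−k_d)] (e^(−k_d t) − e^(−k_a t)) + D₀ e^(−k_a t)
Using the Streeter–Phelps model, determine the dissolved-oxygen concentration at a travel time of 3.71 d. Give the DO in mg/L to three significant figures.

DO ≈ 3.81 mg/L

k_d L₀/(k_a−k_d) = 0.385×18.5/(0.544−0.385) = 7.123/0.1590 = 44.80 mg/L.
e^(−k_d t) = e^(−0.385×3.710) = 0.2397; e^(−k_a t) = e^(−0.544×3.710) = 0.1329.
D = 44.80 × (0.2397 − 0.1329) + 3.03 × 0.1329 = 4.785 + 0.4027 = 5.187 mg/L.
DO = C_s − D = 9.00 − 5.187 = 3.813 mg/L.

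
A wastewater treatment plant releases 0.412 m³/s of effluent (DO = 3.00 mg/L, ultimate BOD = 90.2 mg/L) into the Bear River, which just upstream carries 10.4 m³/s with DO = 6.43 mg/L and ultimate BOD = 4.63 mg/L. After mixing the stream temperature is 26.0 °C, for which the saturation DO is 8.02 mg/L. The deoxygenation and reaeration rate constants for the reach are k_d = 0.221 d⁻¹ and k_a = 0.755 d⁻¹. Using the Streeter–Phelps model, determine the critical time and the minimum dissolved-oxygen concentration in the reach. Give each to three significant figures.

Mixed DO = (10.4×6.43 + 0.412×3.00)/(10.4+0.412) = 68.11/10.81 = 6.299 mg/L.
Mixed L₀ = (10.4×4.63 + 0.412×90.2)/(10.81) = 85.31/10.81 = 7.891 mg/L.
Initial deficit D₀ = C_s − DO₀ = 8.02 − 6.299 = 1.721 mg/L.
t_c = (1/0.5340) ln[(0.755/0.221)(1 − 1.721×0.5340/(0.221×7.891))] = 1.873 × ln(1.616) = 0.8990 d.
D_c = (0.221/0.755) × 7.891 × e^(−0.221×0.8990) = 0.2927 × 7.891 × 0.8198 = 1.894 mg/L.
Minimum DO = 8.02 − 1.894 = 6.126 mg/L.

t_c ≈ 0.899 d; minimum DO ≈ 6.13 mg/L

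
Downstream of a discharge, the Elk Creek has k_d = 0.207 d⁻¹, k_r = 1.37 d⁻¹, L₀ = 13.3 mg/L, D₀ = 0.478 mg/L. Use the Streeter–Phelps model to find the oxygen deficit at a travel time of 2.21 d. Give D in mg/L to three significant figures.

D ≈ 1.41 mg/L

k_d L₀/(k_r−k_d) = 0.207×13.3/(1.37−0.207) = 2.753/1.163 = 2.367 mg/L.
e^(−k_d t) = e^(−0.207×2.210) = 0.6329; e^(−k_r t) = e^(−1.37×2.210) = 0.04843.
D = 2.367 × (0.6329 − 0.04843) + 0.478 × 0.04843 = 1.384 + 0.02315 = 1.407 mg/L.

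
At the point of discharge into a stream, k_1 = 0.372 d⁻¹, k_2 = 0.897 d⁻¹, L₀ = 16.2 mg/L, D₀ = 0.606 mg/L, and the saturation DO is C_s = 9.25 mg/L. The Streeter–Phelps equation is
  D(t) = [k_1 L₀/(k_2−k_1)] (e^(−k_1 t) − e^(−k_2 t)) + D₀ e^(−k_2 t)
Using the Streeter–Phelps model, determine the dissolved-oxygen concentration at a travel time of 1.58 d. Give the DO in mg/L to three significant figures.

DO ≈ 5.51 mg/L

k_1 L₀/(k_2−k_1) = 0.372×16.2/(0.897−0.372) = 6.026/0.5250 = 11.48 mg/L.
e^(−k_1 t) = e^(−0.372×1.580) = 0.5556; e^(−k_2 t) = e^(−0.897×1.580) = 0.2424.
D = 11.48 × (0.5556 − 0.2424) + 0.606 × 0.2424 = 3.595 + 0.1469 = 3.742 mg/L.
DO = C_s − D = 9.25 − 3.742 = 5.508 mg/L.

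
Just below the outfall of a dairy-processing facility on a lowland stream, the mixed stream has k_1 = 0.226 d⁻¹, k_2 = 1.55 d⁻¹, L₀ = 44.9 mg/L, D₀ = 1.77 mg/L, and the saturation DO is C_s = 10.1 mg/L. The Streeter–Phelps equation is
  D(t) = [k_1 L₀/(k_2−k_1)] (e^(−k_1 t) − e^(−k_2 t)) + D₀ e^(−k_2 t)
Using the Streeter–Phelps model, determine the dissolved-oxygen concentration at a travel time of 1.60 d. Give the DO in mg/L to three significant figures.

DO ≈ 5.26 mg/L

k_1 L₀/(k_2−k_1) = 0.226×44.9/(1.55−0.226) = 10.15/1.324 = 7.664 mg/L.
e^(−k_1 t) = e^(−0.226×1.600) = 0.6966; e^(−k_2 t) = e^(−1.55×1.600) = 0.08374.
D = 7.664 × (0.6966 − 0.08374) + 1.77 × 0.08374 = 4.697 + 0.1482 = 4.845 mg/L.
DO = C_s − D = 10.1 − 4.845 = 5.255 mg/L.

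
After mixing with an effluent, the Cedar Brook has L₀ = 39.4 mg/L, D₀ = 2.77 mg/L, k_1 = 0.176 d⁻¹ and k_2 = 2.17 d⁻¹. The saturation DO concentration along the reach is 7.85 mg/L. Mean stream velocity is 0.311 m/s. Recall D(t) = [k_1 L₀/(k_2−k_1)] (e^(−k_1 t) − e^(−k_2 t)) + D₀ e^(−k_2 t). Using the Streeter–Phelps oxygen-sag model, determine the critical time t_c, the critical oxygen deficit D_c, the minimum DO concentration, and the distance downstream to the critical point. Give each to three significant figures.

t_c ≈ 0.461 d; D_c ≈ 2.95 mg/L; min DO ≈ 4.90 mg/L; x_c ≈ 12.4 km

t_c = [1/(k_2−k_1)] ln[(k_2/k_1)(1 − D₀(k_2−k_1)/(k_1 L₀))]
= [1/(2.17−0.176)] ln[(2.17/0.176)(1 − 2.77×1.994/(0.176×39.4))]
= (1/1.994) ln[12.33 × 0.2035] = 0.5015 × ln(2.509) = 0.5015 × 0.9198 = 0.4613 d.
L(t_c) = L₀ e^(−k_1 t_c) = 39.4 × 0.9220 = 36.33 mg/L, and at the critical point k_2 D_c = k_1 L, so D_c = (0.176/2.17) × 36.33 = 2.946 mg/L.
Minimum DO = C_s − D_c = 7.85 − 2.946 = 4.904 mg/L.
x_c = v t_c = 0.311 m/s × 0.4613 d × 86400 s/d = 12400 m ≈ 12.4 km.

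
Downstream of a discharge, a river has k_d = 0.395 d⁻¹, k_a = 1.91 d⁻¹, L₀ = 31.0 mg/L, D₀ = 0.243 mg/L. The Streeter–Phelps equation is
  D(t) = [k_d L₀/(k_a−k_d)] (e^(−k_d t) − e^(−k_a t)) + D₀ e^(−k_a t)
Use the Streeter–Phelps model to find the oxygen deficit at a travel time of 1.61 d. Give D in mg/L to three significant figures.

D ≈ 3.92 mg/L

k_d L₀/(k_a−k_d) = 0.395×31.0/(1.91−0.395) = 12.25/1.515 = 8.083 mg/L.
e^(−k_d t) = e^(−0.395×1.610) = 0.5294; e^(−k_a t) = e^(−1.91×1.610) = 0.04619.
D = 8.083 × (0.5294 − 0.04619) + 0.243 × 0.04619 = 3.906 + 0.01122 = 3.917 mg/L.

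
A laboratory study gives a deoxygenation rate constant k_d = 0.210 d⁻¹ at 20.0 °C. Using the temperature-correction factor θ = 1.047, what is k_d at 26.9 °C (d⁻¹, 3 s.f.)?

k_d(T₂) = k_d(T₁) · θ^(T₂−T₁) = 0.210 × 1.047^(26.9−20.0)
= 0.210 × 1.047^6.90 = 0.210 × 1.373 = 0.2883 d⁻¹.

k_d ≈ 0.288 d⁻¹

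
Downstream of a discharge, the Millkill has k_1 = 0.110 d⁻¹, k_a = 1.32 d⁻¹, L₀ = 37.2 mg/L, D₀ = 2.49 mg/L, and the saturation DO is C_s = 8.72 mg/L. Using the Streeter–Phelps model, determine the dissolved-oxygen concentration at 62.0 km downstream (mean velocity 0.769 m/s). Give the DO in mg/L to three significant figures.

DO ≈ 5.93 mg/L

Travel time t = x/v = 62.0 km / (0.769 m/s) = 62000 m / 0.769 m/s = 80620 s = 0.9332 d.
k_1 L₀/(k_a−k_1) = 0.110×37.2/(1.32−0.110) = 4.092/1.210 = 3.382 mg/L.
e^(−k_1 t) = e^(−0.110×0.9332) = 0.9024; e^(−k_a t) = e^(−1.32×0.9332) = 0.2918.
D = 3.382 × (0.9024 − 0.2918) + 2.49 × 0.2918 = 2.065 + 0.7265 = 2.792 mg/L.
DO = C_s − D = 8.72 − 2.792 = 5.928 mg/L.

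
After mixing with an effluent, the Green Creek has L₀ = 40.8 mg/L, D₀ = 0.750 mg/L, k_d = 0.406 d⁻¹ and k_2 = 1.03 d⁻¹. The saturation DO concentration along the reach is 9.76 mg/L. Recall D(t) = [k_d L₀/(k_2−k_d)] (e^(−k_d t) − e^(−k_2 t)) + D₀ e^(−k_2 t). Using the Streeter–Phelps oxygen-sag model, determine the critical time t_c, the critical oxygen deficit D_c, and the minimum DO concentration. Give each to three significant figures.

t_c = [1/(k_2−k_d)] ln[(k_2/k_d)(1 − D₀(k_2−k_d)/(k_d L₀))]
= [1/(1.03−0.406)] ln[(1.03/0.406)(1 − 0.750×0.6240/(0.406×40.8))]
= (1/0.6240) ln[2.537 × 0.9717] = 1.603 × ln(2.465) = 1.603 × 0.9023 = 1.446 d.
D_c = (k_d/k_2) L₀ e^(−k_d t_c) = (0.406/1.03) × 40.8 × e^(−0.406×1.446) = 0.3942 × 40.8 × 0.5560 = 8.941 mg/L.
Minimum DO = C_s − D_c = 9.76 − 8.941 = 0.8190 mg/L.

t_c ≈ 1.45 d; D_c ≈ 8.94 mg/L; min DO ≈ 0.819 mg/L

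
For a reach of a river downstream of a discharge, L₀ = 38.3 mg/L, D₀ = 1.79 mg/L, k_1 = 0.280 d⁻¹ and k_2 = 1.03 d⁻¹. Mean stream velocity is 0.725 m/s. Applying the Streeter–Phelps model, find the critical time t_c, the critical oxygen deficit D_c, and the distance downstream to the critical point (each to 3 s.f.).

t_c = [1/(k_2−k_1)] ln[(k_2/k_1)(1 − D₀(k_2−k_1)/(k_1 L₀))]
= [1/(1.03−0.280)] ln[(1.03/0.280)(1 − 1.79×0.7500/(0.280×38.3))]
= (1/0.7500) ln[3.679 × 0.8748] = 1.333 × ln(3.218) = 1.333 × 1.169 = 1.558 d.
D_c = (k_1/k_2) L₀ e^(−k_1 t_c) = (0.280/1.03) × 38.3 × e^(−0.280×1.558) = 0.2718 × 38.3 × 0.6464 = 6.730 mg/L.
x_c = v t_c = 0.725 m/s × 1.558 d × 86400 s/d = 97620 m ≈ 97.6 km.

t_c ≈ 1.56 d; D_c ≈ 6.73 mg/L; x_c ≈ 97.6 km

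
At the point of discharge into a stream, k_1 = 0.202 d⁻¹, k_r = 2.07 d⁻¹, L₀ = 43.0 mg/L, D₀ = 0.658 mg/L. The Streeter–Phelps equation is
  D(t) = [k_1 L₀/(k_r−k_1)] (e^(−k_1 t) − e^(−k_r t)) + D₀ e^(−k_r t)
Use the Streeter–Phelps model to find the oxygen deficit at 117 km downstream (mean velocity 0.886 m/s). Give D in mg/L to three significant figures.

D ≈ 3.25 mg/L

Travel time t = x/v = 117 km / (0.886 m/s) = 117000 m / 0.886 m/s = 132100 s = 1.528 d.
k_1 L₀/(k_r−k_1) = 0.202×43.0/(2.07−0.202) = 8.686/1.868 = 4.650 mg/L.
e^(−k_1 t) = e^(−0.202×1.528) = 0.7344; e^(−k_r t) = e^(−2.07×1.528) = 0.04226.
D = 4.650 × (0.7344 − 0.04226) + 0.658 × 0.04226 = 3.218 + 0.02781 = 3.246 mg/L.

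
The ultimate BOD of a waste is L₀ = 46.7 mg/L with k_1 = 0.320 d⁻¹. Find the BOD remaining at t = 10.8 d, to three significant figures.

L_t = L₀ e^(−k_1 t) = 46.7 × e^(−0.320×10.8) = 46.7 × 0.03156 = 1.474 mg/L.

L ≈ 1.47 mg/L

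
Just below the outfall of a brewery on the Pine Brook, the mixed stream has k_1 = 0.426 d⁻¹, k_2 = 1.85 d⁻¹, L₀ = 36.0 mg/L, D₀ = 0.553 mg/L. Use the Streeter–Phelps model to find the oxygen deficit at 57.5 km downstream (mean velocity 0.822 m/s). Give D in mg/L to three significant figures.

Travel time t = x/v = 57.5 km / (0.822 m/s) = 57500 m / 0.822 m/s = 69950 s = 0.8096 d.
k_1 L₀/(k_2−k_1) = 0.426×36.0/(1.85−0.426) = 15.34/1.424 = 10.77 mg/L.
e^(−k_1 t) = e^(−0.426×0.8096) = 0.7083; e^(−k_2 t) = e^(−1.85×0.8096) = 0.2236.
D = 10.77 × (0.7083 − 0.2236) + 0.553 × 0.2236 = 5.220 + 0.1237 = 5.343 mg/L.

D ≈ 5.34 mg/L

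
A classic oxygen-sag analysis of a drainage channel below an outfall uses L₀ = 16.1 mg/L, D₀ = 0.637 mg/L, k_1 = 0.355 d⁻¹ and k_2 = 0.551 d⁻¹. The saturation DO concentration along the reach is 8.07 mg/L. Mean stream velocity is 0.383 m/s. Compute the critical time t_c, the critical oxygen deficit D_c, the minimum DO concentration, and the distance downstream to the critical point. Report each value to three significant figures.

t_c ≈ 2.13 d; D_c ≈ 4.87 mg/L; min DO ≈ 3.20 mg/L; x_c ≈ 70.5 km

At the critical point dD/dt = 0, so k_1 L₀ e^(−k_1 t) = k_2 D. Substituting D(t) from the Streeter–Phelps equation and solving for t gives
t_c = ln[(k_2/k_1)(1 − D₀(k_2−k_1)/(k_1 L₀))] / (k_2−k_1).
Here k_2−k_1 = 0.1960 d⁻¹ and 1 − D₀(k_2−k_1)/(k_1 L₀) = 1 − 0.637×0.1960/(0.355×16.1) = 0.9782, so
t_c = ln(1.552 × 0.9782) / 0.1960 = 0.4175 / 0.1960 = 2.130 d.
D_c = (k_1/k_2) L₀ e^(−k_1 t_c) = (0.355/0.551) × 16.1 × e^(−0.355×2.130) = 0.6443 × 16.1 × 0.4694 = 4.869 mg/L.
Minimum DO = C_s − D_c = 8.07 − 4.869 = 3.201 mg/L.
x_c = v t_c = 0.383 m/s × 2.130 d × 86400 s/d = 70490 m ≈ 70.5 km.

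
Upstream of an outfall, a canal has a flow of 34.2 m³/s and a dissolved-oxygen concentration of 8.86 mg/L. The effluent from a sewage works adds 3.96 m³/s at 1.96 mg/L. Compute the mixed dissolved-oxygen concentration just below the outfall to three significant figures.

8.14 mg/L

Flow-weighted mixing: C = (Q_r C_r + Q_w C_w)/(Q_r + Q_w)
= (34.2×8.86 + 3.96×1.96)/(34.2 + 3.96) = 310.8/38.16 = 8.144 mg/L.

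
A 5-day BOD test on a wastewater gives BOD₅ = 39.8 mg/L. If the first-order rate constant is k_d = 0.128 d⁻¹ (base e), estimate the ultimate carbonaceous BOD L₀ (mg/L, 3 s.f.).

BOD₅ = L₀(1 − e^(−5k_d)) ⇒ L₀ = BOD₅ / (1 − e^(−5×0.128))
= 39.8 / (1 − 0.5273) = 39.8 / 0.4727 = 84.20 mg/L.

L₀ ≈ 84.2 mg/L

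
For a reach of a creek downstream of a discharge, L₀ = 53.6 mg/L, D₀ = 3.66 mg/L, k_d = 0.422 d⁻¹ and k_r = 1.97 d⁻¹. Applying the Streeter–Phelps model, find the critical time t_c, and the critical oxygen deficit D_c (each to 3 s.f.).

At the critical point dD/dt = 0, so k_d L₀ e^(−k_d t) = k_r D. Substituting D(t) from the Streeter–Phelps equation and solving for t gives
t_c = ln[(k_r/k_d)(1 − D₀(k_r−k_d)/(k_d L₀))] / (k_r−k_d).
Here k_r−k_d = 1.548 d⁻¹ and 1 − D₀(k_r−k_d)/(k_d L₀) = 1 − 3.66×1.548/(0.422×53.6) = 0.7495, so
t_c = ln(4.668 × 0.7495) / 1.548 = 1.252 / 1.548 = 0.8091 d.
L(t_c) = L₀ e^(−k_d t_c) = 53.6 × 0.7108 = 38.10 mg/L, and at the critical point k_r D_c = k_d L, so D_c = (0.422/1.97) × 38.10 = 8.161 mg/L.

t_c ≈ 0.809 d; D_c ≈ 8.16 mg/L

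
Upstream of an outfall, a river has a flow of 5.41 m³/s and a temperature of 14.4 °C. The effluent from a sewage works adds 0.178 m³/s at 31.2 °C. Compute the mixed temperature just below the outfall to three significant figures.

14.9 °C

Flow-weighted mixing: C = (Q_r C_r + Q_w C_w)/(Q_r + Q_w)
= (5.41×14.4 + 0.178×31.2)/(5.41 + 0.178) = 83.46/5.588 = 14.94 °C.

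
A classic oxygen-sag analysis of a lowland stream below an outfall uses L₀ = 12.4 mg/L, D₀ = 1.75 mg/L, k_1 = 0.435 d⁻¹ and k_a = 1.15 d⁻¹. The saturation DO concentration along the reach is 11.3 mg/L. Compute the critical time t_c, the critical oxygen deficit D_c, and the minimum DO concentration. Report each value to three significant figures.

t_c ≈ 0.991 d; D_c ≈ 3.05 mg/L; min DO ≈ 8.25 mg/L

At the critical point dD/dt = 0, so k_1 L₀ e^(−k_1 t) = k_a D. Substituting D(t) from the Streeter–Phelps equation and solving for t gives
t_c = ln[(k_a/k_1)(1 − D₀(k_a−k_1)/(k_1 L₀))] / (k_a−k_1).
Here k_a−k_1 = 0.7150 d⁻¹ and 1 − D₀(k_a−k_1)/(k_1 L₀) = 1 − 1.75×0.7150/(0.435×12.4) = 0.7680, so
t_c = ln(2.644 × 0.7680) / 0.7150 = 0.7082 / 0.7150 = 0.9906 d.
D_c = (k_1/k_a) L₀ e^(−k_1 t_c) = (0.435/1.15) × 12.4 × e^(−0.435×0.9906) = 0.3783 × 12.4 × 0.6499 = 3.048 mg/L.
Minimum DO = C_s − D_c = 11.3 − 3.048 = 8.252 mg/L.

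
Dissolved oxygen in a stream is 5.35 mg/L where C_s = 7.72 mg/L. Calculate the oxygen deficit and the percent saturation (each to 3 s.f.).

D = C_s − C = 7.72 − 5.35 = 2.37 mg/L.
% saturation = 5.35/7.72 × 100 = 69.3 %.

D ≈ 2.37 mg/L; 69.3 % saturation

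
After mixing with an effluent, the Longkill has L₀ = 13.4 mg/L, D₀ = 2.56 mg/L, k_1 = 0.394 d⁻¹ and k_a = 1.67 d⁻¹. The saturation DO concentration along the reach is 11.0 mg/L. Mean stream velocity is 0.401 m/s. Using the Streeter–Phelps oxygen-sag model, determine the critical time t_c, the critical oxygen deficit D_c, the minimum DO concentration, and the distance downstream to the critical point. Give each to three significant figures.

t_c ≈ 0.376 d; D_c ≈ 2.73 mg/L; min DO ≈ 8.27 mg/L; x_c ≈ 13.0 km

t_c = [1/(k_a−k_1)] ln[(k_a/k_1)(1 − D₀(k_a−k_1)/(k_1 L₀))]
= [1/(1.67−0.394)] ln[(1.67/0.394)(1 − 2.56×1.276/(0.394×13.4))]
= (1/1.276) ln[4.239 × 0.3813] = 0.7837 × ln(1.616) = 0.7837 × 0.4800 = 0.3762 d.
D_c = (k_1/k_a) L₀ e^(−k_1 t_c) = (0.394/1.67) × 13.4 × e^(−0.394×0.3762) = 0.2359 × 13.4 × 0.8622 = 2.726 mg/L.
Minimum DO = C_s − D_c = 11.0 − 2.726 = 8.274 mg/L.
x_c = v t_c = 0.401 m/s × 0.3762 d × 86400 s/d = 13030 m ≈ 13.0 km.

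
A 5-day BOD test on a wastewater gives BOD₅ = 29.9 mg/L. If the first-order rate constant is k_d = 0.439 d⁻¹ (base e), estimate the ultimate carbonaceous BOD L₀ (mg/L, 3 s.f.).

L₀ ≈ 33.6 mg/L

BOD₅ = L₀(1 − e^(−5k_d)) ⇒ L₀ = BOD₅ / (1 − e^(−5×0.439))
= 29.9 / (1 − 0.1114) = 29.9 / 0.8886 = 33.65 mg/L.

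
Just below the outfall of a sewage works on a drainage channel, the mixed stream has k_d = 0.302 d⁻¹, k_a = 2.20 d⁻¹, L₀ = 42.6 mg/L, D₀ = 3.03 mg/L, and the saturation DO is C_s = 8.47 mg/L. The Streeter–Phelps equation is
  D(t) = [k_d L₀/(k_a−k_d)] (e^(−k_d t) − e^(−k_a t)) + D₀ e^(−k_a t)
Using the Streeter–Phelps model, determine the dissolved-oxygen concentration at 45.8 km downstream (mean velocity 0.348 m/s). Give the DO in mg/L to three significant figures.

Travel time t = x/v = 45.8 km / (0.348 m/s) = 45800 m / 0.348 m/s = 131600 s = 1.523 d.
k_d L₀/(k_a−k_d) = 0.302×42.6/(2.20−0.302) = 12.87/1.898 = 6.778 mg/L.
e^(−k_d t) = e^(−0.302×1.523) = 0.6313; e^(−k_a t) = e^(−2.20×1.523) = 0.03504.
D = 6.778 × (0.6313 − 0.03504) + 3.03 × 0.03504 = 4.041 + 0.1062 = 4.148 mg/L.
DO = C_s − D = 8.47 − 4.148 = 4.322 mg/L.

DO ≈ 4.32 mg/L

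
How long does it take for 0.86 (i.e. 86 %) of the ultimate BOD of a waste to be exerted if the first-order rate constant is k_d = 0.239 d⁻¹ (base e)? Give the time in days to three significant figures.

y/L₀ = 1 − e^(−k_d t) = 0.86 ⇒ e^(−k_d t) = 0.140
t = −ln(0.140) / 0.239 = 1.966 / 0.239 = 8.226 d.

t ≈ 8.23 d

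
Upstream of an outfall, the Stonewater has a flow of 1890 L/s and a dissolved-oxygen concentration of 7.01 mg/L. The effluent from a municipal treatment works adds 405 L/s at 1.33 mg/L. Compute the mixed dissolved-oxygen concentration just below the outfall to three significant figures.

6.01 mg/L

Flow-weighted mixing: C = (Q_r C_r + Q_w C_w)/(Q_r + Q_w)
= (1890×7.01 + 405×1.33)/(1890 + 405) = 13790/2295 = 6.008 mg/L.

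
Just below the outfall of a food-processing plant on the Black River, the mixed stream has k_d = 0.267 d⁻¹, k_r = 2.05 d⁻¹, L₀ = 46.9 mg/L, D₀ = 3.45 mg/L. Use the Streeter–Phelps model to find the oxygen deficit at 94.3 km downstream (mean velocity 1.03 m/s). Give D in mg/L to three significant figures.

D ≈ 4.89 mg/L

Travel time t = x/v = 94.3 km / (1.03 m/s) = 94300 m / 1.03 m/s = 91550 s = 1.060 d.
k_d L₀/(k_r−k_d) = 0.267×46.9/(2.05−0.267) = 12.52/1.783 = 7.023 mg/L.
e^(−k_d t) = e^(−0.267×1.060) = 0.7536; e^(−k_r t) = e^(−2.05×1.060) = 0.1139.
D = 7.023 × (0.7536 − 0.1139) + 3.45 × 0.1139 = 4.492 + 0.3930 = 4.885 mg/L.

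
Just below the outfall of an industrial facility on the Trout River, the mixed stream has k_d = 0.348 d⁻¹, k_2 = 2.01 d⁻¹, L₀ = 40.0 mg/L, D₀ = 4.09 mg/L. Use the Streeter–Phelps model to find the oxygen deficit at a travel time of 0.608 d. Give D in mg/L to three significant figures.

k_d L₀/(k_2−k_d) = 0.348×40.0/(2.01−0.348) = 13.92/1.662 = 8.375 mg/L.
e^(−k_d t) = e^(−0.348×0.6080) = 0.8093; e^(−k_2 t) = e^(−2.01×0.6080) = 0.2946.
D = 8.375 × (0.8093 − 0.2946) + 4.09 × 0.2946 = 4.311 + 1.205 = 5.516 mg/L.

D ≈ 5.52 mg/L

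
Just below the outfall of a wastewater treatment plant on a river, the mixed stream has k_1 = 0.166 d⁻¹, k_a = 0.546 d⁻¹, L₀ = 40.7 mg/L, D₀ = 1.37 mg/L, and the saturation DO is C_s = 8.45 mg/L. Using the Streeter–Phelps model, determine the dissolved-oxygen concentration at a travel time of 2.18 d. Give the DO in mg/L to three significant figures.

k_1 L₀/(k_a−k_1) = 0.166×40.7/(0.546−0.166) = 6.756/0.3800 = 17.78 mg/L.
e^(−k_1 t) = e^(−0.166×2.180) = 0.6964; e^(−k_a t) = e^(−0.546×2.180) = 0.3041.
D = 17.78 × (0.6964 − 0.3041) + 1.37 × 0.3041 = 6.974 + 0.4167 = 7.390 mg/L.
DO = C_s − D = 8.45 − 7.390 = 1.060 mg/L.

DO ≈ 1.06 mg/L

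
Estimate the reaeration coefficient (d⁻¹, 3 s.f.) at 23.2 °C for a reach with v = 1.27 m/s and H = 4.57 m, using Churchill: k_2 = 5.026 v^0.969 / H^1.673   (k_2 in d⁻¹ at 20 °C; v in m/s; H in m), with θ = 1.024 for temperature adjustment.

k_2 ≈ 0.538 d⁻¹

k_2(20) = 5.026 × 1.27^0.969 / 4.57^1.673 = 5.026 × 1.261 / 12.71 = 0.4986 d⁻¹.
k_2(23.2) = 0.4986 × 1.024^(23.2−20) = 0.4986 × 1.079 = 0.5379 d⁻¹.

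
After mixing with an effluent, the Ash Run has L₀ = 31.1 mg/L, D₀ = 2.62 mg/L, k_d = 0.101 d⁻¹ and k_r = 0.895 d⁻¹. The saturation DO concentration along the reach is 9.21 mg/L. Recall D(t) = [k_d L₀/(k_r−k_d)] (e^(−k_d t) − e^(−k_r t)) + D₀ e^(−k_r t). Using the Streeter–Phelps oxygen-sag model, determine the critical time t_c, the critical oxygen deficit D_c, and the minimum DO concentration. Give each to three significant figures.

t_c = [1/(k_r−k_d)] ln[(k_r/k_d)(1 − D₀(k_r−k_d)/(k_d L₀))]
= [1/(0.895−0.101)] ln[(0.895/0.101)(1 − 2.62×0.7940/(0.101×31.1))]
= (1/0.7940) ln[8.861 × 0.3377] = 1.259 × ln(2.993) = 1.259 × 1.096 = 1.381 d.
D_c = (k_d/k_r) L₀ e^(−k_d t_c) = (0.101/0.895) × 31.1 × e^(−0.101×1.381) = 0.1128 × 31.1 × 0.8698 = 3.053 mg/L.
Minimum DO = C_s − D_c = 9.21 − 3.053 = 6.157 mg/L.

t_c ≈ 1.38 d; D_c ≈ 3.05 mg/L; min DO ≈ 6.16 mg/L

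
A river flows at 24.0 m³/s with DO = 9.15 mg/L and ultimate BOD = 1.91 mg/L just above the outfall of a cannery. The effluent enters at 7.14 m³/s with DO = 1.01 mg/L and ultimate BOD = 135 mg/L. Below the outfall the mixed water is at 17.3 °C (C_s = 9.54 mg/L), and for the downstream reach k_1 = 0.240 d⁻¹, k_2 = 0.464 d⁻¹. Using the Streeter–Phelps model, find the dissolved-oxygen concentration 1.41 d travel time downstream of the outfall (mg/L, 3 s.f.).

DO ≈ 1.66 mg/L

Mixed DO = (24.0×9.15 + 7.14×1.01)/(24.0+7.14) = 226.8/31.14 = 7.284 mg/L.
Mixed L₀ = (24.0×1.91 + 7.14×135)/(31.14) = 1010/31.14 = 32.43 mg/L.
Initial deficit D₀ = C_s − DO₀ = 9.54 − 7.284 = 2.256 mg/L.
D(1.41) = [0.240×32.43/(0.464−0.240)](e^(−0.240×1.41) − e^(−0.464×1.41)) + 2.256 e^(−0.464×1.41)
= 34.74 × (0.7129 − 0.5198) + 2.256 × 0.5198 = 7.881 mg/L.
DO = 9.54 − 7.881 = 1.659 mg/L.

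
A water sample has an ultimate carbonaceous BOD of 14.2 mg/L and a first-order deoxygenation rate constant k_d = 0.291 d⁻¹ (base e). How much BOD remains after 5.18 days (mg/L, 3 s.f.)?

L ≈ 3.15 mg/L

L_t = L₀ e^(−k_d t) = 14.2 × e^(−0.291×5.18) = 14.2 × 0.2215 = 3.145 mg/L.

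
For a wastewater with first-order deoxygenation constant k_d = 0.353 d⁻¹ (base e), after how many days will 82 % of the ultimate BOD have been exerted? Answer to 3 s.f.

t ≈ 4.86 d

y/L₀ = 1 − e^(−k_d t) = 0.82 ⇒ e^(−k_d t) = 0.180
t = −ln(0.180) / 0.353 = 1.715 / 0.353 = 4.858 d.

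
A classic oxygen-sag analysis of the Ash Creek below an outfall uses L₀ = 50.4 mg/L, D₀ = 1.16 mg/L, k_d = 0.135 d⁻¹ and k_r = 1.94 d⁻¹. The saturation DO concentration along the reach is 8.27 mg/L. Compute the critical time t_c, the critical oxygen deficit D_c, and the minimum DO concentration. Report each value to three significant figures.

t_c ≈ 1.27 d; D_c ≈ 2.95 mg/L; min DO ≈ 5.32 mg/L

t_c = [1/(k_r−k_d)] ln[(k_r/k_d)(1 − D₀(k_r−k_d)/(k_d L₀))]
= [1/(1.94−0.135)] ln[(1.94/0.135)(1 − 1.16×1.805/(0.135×50.4))]
= (1/1.805) ln[14.37 × 0.6923] = 0.5540 × ln(9.948) = 0.5540 × 2.297 = 1.273 d.
D_c = (k_d/k_r) L₀ e^(−k_d t_c) = (0.135/1.94) × 50.4 × e^(−0.135×1.273) = 0.06959 × 50.4 × 0.8421 = 2.954 mg/L.
Minimum DO = C_s − D_c = 8.27 − 2.954 = 5.316 mg/L.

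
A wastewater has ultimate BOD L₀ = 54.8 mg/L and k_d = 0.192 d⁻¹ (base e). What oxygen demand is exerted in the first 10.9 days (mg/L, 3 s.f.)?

y_t = L₀(1 − e^(−k_d t)) = 54.8 × (1 − e^(−0.192×10.9))
= 54.8 × (1 − 0.1233) = 54.8 × 0.8767 = 48.04 mg/L.

y ≈ 48.0 mg/L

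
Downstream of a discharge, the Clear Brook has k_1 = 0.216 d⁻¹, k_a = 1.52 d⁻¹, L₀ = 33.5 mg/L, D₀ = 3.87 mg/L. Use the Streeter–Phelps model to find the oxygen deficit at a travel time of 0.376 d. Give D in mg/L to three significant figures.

k_1 L₀/(k_a−k_1) = 0.216×33.5/(1.52−0.216) = 7.236/1.304 = 5.549 mg/L.
e^(−k_1 t) = e^(−0.216×0.3760) = 0.9220; e^(−k_a t) = e^(−1.52×0.3760) = 0.5647.
D = 5.549 × (0.9220 − 0.5647) + 3.87 × 0.5647 = 1.983 + 2.185 = 4.168 mg/L.

D ≈ 4.17 mg/L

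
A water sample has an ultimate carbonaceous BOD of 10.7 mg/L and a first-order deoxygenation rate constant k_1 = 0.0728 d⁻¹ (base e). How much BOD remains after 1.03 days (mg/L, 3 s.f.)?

L ≈ 9.93 mg/L

L_t = L₀ e^(−k_1 t) = 10.7 × e^(−0.0728×1.03) = 10.7 × 0.9278 = 9.927 mg/L.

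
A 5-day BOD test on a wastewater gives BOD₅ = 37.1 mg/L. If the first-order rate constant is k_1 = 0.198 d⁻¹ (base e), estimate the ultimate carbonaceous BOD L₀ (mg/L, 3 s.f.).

BOD₅ = L₀(1 − e^(−5k_1)) ⇒ L₀ = BOD₅ / (1 − e^(−5×0.198))
= 37.1 / (1 − 0.3716) = 37.1 / 0.6284 = 59.04 mg/L.

L₀ ≈ 59.0 mg/L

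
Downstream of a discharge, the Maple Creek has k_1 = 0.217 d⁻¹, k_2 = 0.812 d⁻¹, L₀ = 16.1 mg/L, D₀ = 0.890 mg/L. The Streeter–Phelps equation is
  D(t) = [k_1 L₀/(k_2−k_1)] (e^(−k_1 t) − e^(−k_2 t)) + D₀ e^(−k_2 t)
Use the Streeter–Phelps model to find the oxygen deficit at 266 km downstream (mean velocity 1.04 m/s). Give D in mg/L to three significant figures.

D ≈ 2.64 mg/L

Travel time t = x/v = 266 km / (1.04 m/s) = 266000 m / 1.04 m/s = 255800 s = 2.960 d.
k_1 L₀/(k_2−k_1) = 0.217×16.1/(0.812−0.217) = 3.494/0.5950 = 5.872 mg/L.
e^(−k_1 t) = e^(−0.217×2.960) = 0.5260; e^(−k_2 t) = e^(−0.812×2.960) = 0.09038.
D = 5.872 × (0.5260 − 0.09038) + 0.890 × 0.09038 = 2.558 + 0.08044 = 2.639 mg/L.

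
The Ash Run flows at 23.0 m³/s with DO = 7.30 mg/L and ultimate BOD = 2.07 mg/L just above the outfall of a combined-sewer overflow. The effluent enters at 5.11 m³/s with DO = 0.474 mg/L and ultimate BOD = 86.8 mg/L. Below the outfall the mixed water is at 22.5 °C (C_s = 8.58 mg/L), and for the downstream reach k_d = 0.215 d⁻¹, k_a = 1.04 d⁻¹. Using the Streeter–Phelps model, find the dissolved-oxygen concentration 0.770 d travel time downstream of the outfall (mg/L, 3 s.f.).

DO ≈ 5.63 mg/L

Mixed DO = (23.0×7.30 + 5.11×0.474)/(23.0+5.11) = 170.3/28.11 = 6.059 mg/L.
Mixed L₀ = (23.0×2.07 + 5.11×86.8)/(28.11) = 491.2/28.11 = 17.47 mg/L.
Initial deficit D₀ = C_s − DO₀ = 8.58 − 6.059 = 2.521 mg/L.
D(0.770) = [0.215×17.47/(1.04−0.215)](e^(−0.215×0.770) − e^(−1.04×0.770)) + 2.521 e^(−1.04×0.770)
= 4.553 × (0.8474 − 0.4490) + 2.521 × 0.4490 = 2.946 mg/L.
DO = 8.58 − 2.946 = 5.634 mg/L.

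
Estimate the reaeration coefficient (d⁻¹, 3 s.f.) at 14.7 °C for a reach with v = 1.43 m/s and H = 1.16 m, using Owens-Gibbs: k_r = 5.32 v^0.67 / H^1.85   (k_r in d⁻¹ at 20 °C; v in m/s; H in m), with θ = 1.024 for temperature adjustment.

k_r ≈ 4.53 d⁻¹

k_r(20) = 5.32 × 1.43^0.67 / 1.16^1.85 = 5.32 × 1.271 / 1.316 = 5.137 d⁻¹.
k_r(14.7) = 5.137 × 1.024^(14.7−20) = 5.137 × 0.8819 = 4.531 d⁻¹.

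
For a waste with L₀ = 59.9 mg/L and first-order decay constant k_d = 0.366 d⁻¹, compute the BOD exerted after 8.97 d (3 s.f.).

y ≈ 57.7 mg/L

y_t = L₀(1 − e^(−k_d t)) = 59.9 × (1 − e^(−0.366×8.97))
= 59.9 × (1 − 0.03751) = 59.9 × 0.9625 = 57.65 mg/L.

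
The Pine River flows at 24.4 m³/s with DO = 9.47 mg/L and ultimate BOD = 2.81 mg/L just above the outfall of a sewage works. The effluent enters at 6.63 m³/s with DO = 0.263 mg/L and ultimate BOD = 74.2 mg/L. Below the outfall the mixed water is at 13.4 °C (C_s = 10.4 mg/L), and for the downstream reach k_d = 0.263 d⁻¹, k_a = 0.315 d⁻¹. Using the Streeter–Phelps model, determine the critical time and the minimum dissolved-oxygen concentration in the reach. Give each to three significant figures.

t_c ≈ 2.85 d; minimum DO ≈ 3.27 mg/L

Mixed DO = (24.4×9.47 + 6.63×0.263)/(24.4+6.63) = 232.8/31.03 = 7.503 mg/L.
Mixed L₀ = (24.4×2.81 + 6.63×74.2)/(31.03) = 560.5/31.03 = 18.06 mg/L.
Initial deficit D₀ = C_s − DO₀ = 10.4 − 7.503 = 2.897 mg/L.
t_c = (1/0.05200) ln[(0.315/0.263)(1 − 2.897×0.05200/(0.263×18.06))] = 19.23 × ln(1.160) = 2.850 d.
D_c = (0.263/0.315) × 18.06 × e^(−0.263×2.850) = 0.8349 × 18.06 × 0.4726 = 7.128 mg/L.
Minimum DO = 10.4 − 7.128 = 3.272 mg/L.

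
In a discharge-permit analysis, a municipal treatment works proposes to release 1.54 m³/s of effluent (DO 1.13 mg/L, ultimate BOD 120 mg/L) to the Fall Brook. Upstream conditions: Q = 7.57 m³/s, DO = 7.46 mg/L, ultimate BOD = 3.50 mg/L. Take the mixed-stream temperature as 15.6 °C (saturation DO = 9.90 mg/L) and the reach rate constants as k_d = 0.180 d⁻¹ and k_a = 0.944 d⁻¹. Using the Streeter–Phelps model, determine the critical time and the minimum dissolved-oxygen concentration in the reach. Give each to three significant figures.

Mixed DO = (7.57×7.46 + 1.54×1.13)/(7.57+1.54) = 58.21/9.110 = 6.390 mg/L.
Mixed L₀ = (7.57×3.50 + 1.54×120)/(9.110) = 211.3/9.110 = 23.19 mg/L.
Initial deficit D₀ = C_s − DO₀ = 9.90 − 6.390 = 3.510 mg/L.
t_c = (1/0.7640) ln[(0.944/0.180)(1 − 3.510×0.7640/(0.180×23.19))] = 1.309 × ln(1.876) = 0.8233 d.
D_c = (0.180/0.944) × 23.19 × e^(−0.180×0.8233) = 0.1907 × 23.19 × 0.8623 = 3.813 mg/L.
Minimum DO = 9.90 − 3.813 = 6.087 mg/L.

t_c ≈ 0.823 d; minimum DO ≈ 6.09 mg/L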